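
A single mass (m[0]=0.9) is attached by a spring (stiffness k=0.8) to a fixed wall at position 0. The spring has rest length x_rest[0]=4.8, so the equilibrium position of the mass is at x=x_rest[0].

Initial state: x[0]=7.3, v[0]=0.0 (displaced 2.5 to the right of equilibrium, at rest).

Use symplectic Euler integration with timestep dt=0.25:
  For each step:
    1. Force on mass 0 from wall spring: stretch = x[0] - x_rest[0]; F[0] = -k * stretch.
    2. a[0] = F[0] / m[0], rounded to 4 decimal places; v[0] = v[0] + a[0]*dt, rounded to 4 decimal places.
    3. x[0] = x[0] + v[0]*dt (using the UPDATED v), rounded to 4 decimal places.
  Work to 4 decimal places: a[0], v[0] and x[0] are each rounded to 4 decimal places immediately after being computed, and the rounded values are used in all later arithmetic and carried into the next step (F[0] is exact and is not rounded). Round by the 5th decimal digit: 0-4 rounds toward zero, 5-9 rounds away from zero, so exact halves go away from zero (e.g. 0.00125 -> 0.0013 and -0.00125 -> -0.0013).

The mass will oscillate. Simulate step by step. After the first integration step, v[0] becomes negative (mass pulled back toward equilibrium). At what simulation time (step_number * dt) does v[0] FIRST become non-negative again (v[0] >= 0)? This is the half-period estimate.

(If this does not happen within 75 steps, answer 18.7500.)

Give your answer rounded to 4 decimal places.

Step 0: x=[7.3000] v=[0.0000]
Step 1: x=[7.1611] v=[-0.5556]
Step 2: x=[6.8910] v=[-1.0803]
Step 3: x=[6.5048] v=[-1.5450]
Step 4: x=[6.0238] v=[-1.9239]
Step 5: x=[5.4748] v=[-2.1959]
Step 6: x=[4.8883] v=[-2.3459]
Step 7: x=[4.2969] v=[-2.3655]
Step 8: x=[3.7335] v=[-2.2537]
Step 9: x=[3.2293] v=[-2.0167]
Step 10: x=[2.8124] v=[-1.6677]
Step 11: x=[2.5059] v=[-1.2260]
Step 12: x=[2.3269] v=[-0.7162]
Step 13: x=[2.2853] v=[-0.1666]
Step 14: x=[2.3834] v=[0.3922]
First v>=0 after going negative at step 14, time=3.5000

Answer: 3.5000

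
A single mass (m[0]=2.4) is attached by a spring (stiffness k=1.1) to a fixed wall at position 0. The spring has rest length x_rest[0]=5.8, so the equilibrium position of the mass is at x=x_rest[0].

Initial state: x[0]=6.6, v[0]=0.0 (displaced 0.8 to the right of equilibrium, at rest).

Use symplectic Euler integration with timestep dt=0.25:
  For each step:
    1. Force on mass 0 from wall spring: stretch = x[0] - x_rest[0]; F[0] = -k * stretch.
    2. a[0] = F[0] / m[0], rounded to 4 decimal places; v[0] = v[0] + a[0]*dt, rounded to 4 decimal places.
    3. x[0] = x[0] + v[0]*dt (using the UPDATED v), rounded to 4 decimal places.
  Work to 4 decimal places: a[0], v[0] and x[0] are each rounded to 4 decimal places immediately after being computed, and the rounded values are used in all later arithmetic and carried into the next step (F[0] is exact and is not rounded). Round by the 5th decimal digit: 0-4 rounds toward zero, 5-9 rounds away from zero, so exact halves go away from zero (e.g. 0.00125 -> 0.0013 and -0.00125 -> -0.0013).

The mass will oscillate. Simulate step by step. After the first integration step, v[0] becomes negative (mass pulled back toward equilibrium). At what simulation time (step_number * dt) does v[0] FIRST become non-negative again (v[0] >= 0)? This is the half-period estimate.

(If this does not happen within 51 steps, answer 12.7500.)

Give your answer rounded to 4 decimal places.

Answer: 4.7500

Derivation:
Step 0: x=[6.6000] v=[0.0000]
Step 1: x=[6.5771] v=[-0.0917]
Step 2: x=[6.5319] v=[-0.1808]
Step 3: x=[6.4657] v=[-0.2647]
Step 4: x=[6.3805] v=[-0.3410]
Step 5: x=[6.2786] v=[-0.4075]
Step 6: x=[6.1630] v=[-0.4624]
Step 7: x=[6.0370] v=[-0.5040]
Step 8: x=[5.9042] v=[-0.5312]
Step 9: x=[5.7684] v=[-0.5432]
Step 10: x=[5.6335] v=[-0.5396]
Step 11: x=[5.5034] v=[-0.5205]
Step 12: x=[5.3818] v=[-0.4865]
Step 13: x=[5.2722] v=[-0.4386]
Step 14: x=[5.1777] v=[-0.3781]
Step 15: x=[5.1010] v=[-0.3068]
Step 16: x=[5.0443] v=[-0.2267]
Step 17: x=[5.0093] v=[-0.1401]
Step 18: x=[4.9969] v=[-0.0495]
Step 19: x=[5.0075] v=[0.0425]
First v>=0 after going negative at step 19, time=4.7500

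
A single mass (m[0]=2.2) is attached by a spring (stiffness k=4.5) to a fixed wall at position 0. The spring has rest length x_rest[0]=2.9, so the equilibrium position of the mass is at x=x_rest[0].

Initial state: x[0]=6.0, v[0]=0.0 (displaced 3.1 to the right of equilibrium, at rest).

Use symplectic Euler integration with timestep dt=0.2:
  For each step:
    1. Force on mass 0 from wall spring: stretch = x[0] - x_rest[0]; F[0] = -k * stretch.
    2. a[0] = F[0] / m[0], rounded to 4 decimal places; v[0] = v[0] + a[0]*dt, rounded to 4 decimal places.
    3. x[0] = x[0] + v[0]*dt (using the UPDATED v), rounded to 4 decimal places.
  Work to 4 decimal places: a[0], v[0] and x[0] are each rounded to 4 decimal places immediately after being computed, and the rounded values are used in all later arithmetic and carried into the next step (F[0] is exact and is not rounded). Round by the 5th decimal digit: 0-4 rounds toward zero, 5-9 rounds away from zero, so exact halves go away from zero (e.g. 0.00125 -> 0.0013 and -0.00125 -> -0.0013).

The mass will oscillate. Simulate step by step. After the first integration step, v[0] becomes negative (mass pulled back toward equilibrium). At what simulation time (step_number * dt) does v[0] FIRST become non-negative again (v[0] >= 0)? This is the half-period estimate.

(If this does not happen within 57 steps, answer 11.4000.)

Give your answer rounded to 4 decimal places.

Answer: 2.2000

Derivation:
Step 0: x=[6.0000] v=[0.0000]
Step 1: x=[5.7464] v=[-1.2682]
Step 2: x=[5.2599] v=[-2.4326]
Step 3: x=[4.5803] v=[-3.3980]
Step 4: x=[3.7632] v=[-4.0854]
Step 5: x=[2.8755] v=[-4.4385]
Step 6: x=[1.9898] v=[-4.4285]
Step 7: x=[1.1786] v=[-4.0561]
Step 8: x=[0.5082] v=[-3.3519]
Step 9: x=[0.0335] v=[-2.3734]
Step 10: x=[-0.2066] v=[-1.2007]
Step 11: x=[-0.1926] v=[0.0702]
First v>=0 after going negative at step 11, time=2.2000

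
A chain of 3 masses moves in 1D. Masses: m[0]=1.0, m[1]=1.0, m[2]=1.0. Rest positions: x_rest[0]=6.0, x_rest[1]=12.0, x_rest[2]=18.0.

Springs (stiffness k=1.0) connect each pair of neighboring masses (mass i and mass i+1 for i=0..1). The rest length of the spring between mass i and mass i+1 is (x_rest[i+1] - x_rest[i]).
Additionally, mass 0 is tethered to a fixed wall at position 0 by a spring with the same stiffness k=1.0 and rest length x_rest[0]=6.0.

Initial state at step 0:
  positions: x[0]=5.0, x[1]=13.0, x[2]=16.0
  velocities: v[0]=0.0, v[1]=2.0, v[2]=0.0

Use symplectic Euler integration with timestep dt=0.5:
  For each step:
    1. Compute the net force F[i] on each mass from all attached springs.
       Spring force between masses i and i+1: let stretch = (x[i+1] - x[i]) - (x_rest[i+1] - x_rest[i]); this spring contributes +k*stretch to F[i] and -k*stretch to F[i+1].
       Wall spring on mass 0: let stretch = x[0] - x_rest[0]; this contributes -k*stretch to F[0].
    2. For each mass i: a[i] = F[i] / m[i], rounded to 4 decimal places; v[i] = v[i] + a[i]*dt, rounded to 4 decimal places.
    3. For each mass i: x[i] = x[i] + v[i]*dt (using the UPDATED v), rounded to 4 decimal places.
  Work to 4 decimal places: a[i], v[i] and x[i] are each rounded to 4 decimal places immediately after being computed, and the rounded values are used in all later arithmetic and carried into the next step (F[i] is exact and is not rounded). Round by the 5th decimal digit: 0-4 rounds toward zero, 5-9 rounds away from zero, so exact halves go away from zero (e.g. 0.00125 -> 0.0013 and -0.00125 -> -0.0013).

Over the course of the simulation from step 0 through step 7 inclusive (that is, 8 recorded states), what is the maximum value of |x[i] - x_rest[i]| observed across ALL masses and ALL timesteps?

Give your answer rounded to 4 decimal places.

Step 0: x=[5.0000 13.0000 16.0000] v=[0.0000 2.0000 0.0000]
Step 1: x=[5.7500 12.7500 16.7500] v=[1.5000 -0.5000 1.5000]
Step 2: x=[6.8125 11.7500 18.0000] v=[2.1250 -2.0000 2.5000]
Step 3: x=[7.4063 11.0781 19.1875] v=[1.1875 -1.3438 2.3750]
Step 4: x=[7.0664 11.5156 19.8477] v=[-0.6798 0.8750 1.3203]
Step 5: x=[6.0722 12.9239 19.9249] v=[-1.9884 2.8165 0.1543]
Step 6: x=[5.2729 14.3695 19.7518] v=[-1.5987 2.8912 -0.3462]
Step 7: x=[5.4295 14.8866 19.7331] v=[0.3132 1.0341 -0.0374]
Max displacement = 2.8866

Answer: 2.8866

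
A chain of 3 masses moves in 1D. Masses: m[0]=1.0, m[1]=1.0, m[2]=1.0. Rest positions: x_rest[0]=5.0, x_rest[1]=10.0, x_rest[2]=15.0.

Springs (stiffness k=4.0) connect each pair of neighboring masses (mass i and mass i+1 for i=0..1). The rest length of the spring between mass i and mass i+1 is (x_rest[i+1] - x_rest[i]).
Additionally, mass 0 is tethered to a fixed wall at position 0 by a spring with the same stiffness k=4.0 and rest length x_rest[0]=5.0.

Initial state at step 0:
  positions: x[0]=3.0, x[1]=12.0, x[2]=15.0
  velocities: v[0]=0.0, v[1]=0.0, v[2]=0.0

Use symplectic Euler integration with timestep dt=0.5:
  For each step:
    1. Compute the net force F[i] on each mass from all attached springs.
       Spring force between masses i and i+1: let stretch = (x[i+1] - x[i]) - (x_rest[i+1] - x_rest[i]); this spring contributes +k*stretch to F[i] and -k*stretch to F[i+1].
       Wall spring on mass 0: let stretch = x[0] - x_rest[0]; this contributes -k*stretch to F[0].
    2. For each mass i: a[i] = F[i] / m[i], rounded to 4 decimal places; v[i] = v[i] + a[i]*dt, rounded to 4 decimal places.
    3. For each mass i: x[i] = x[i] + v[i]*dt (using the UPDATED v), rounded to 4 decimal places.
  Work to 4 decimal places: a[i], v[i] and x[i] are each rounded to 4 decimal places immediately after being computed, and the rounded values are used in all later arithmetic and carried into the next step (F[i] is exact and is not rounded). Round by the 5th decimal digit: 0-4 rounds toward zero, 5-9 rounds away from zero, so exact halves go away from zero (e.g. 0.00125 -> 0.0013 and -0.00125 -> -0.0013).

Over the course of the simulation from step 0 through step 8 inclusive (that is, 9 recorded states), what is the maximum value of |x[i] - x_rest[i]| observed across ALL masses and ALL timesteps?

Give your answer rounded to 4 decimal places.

Answer: 4.0000

Derivation:
Step 0: x=[3.0000 12.0000 15.0000] v=[0.0000 0.0000 0.0000]
Step 1: x=[9.0000 6.0000 17.0000] v=[12.0000 -12.0000 4.0000]
Step 2: x=[3.0000 14.0000 13.0000] v=[-12.0000 16.0000 -8.0000]
Step 3: x=[5.0000 10.0000 15.0000] v=[4.0000 -8.0000 4.0000]
Step 4: x=[7.0000 6.0000 17.0000] v=[4.0000 -8.0000 4.0000]
Step 5: x=[1.0000 14.0000 13.0000] v=[-12.0000 16.0000 -8.0000]
Step 6: x=[7.0000 8.0000 15.0000] v=[12.0000 -12.0000 4.0000]
Step 7: x=[7.0000 8.0000 15.0000] v=[0.0000 0.0000 0.0000]
Step 8: x=[1.0000 14.0000 13.0000] v=[-12.0000 12.0000 -4.0000]
Max displacement = 4.0000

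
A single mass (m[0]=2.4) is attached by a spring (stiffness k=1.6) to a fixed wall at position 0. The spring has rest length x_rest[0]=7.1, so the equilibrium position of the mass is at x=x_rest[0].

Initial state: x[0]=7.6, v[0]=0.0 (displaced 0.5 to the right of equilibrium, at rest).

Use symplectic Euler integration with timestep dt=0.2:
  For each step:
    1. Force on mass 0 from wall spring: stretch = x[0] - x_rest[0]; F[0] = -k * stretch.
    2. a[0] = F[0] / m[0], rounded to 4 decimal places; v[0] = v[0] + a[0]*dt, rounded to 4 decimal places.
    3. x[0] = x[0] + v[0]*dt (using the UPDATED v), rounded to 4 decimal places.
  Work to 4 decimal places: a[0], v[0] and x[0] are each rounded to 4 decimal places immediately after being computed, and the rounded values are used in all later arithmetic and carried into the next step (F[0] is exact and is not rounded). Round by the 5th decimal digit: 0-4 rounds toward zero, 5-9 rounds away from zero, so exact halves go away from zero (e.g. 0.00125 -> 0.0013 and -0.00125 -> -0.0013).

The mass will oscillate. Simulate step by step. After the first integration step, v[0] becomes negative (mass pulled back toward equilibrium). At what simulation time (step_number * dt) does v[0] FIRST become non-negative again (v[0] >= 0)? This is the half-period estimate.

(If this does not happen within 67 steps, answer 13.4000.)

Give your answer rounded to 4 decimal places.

Step 0: x=[7.6000] v=[0.0000]
Step 1: x=[7.5867] v=[-0.0667]
Step 2: x=[7.5604] v=[-0.1316]
Step 3: x=[7.5218] v=[-0.1930]
Step 4: x=[7.4720] v=[-0.2492]
Step 5: x=[7.4122] v=[-0.2988]
Step 6: x=[7.3441] v=[-0.3404]
Step 7: x=[7.2695] v=[-0.3729]
Step 8: x=[7.1904] v=[-0.3955]
Step 9: x=[7.1089] v=[-0.4076]
Step 10: x=[7.0271] v=[-0.4088]
Step 11: x=[6.9473] v=[-0.3991]
Step 12: x=[6.8716] v=[-0.3787]
Step 13: x=[6.8020] v=[-0.3482]
Step 14: x=[6.7403] v=[-0.3085]
Step 15: x=[6.6882] v=[-0.2605]
Step 16: x=[6.6471] v=[-0.2056]
Step 17: x=[6.6181] v=[-0.1452]
Step 18: x=[6.6019] v=[-0.0809]
Step 19: x=[6.5990] v=[-0.0145]
Step 20: x=[6.6095] v=[0.0523]
First v>=0 after going negative at step 20, time=4.0000

Answer: 4.0000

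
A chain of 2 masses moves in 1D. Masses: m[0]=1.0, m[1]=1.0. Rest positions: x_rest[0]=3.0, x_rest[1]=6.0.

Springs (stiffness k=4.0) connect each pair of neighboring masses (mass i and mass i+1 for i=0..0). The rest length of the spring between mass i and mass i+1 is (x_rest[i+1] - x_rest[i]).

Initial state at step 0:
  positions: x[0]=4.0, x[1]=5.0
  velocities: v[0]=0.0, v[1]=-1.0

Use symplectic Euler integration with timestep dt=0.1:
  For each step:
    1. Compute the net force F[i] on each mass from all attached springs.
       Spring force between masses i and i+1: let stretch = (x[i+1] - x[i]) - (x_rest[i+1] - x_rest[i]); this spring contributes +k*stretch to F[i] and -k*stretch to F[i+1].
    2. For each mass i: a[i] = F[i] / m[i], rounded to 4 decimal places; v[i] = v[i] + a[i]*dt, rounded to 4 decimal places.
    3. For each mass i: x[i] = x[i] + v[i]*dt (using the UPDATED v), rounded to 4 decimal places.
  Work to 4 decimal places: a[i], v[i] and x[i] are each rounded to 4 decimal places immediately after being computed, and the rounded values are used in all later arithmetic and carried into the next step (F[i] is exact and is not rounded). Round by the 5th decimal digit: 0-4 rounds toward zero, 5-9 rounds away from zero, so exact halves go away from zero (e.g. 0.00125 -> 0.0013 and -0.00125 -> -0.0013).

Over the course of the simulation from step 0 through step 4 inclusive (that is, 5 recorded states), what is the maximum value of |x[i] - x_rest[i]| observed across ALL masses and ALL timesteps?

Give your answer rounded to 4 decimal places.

Step 0: x=[4.0000 5.0000] v=[0.0000 -1.0000]
Step 1: x=[3.9200 4.9800] v=[-0.8000 -0.2000]
Step 2: x=[3.7624 5.0376] v=[-1.5760 0.5760]
Step 3: x=[3.5358 5.1642] v=[-2.2659 1.2659]
Step 4: x=[3.2544 5.3457] v=[-2.8145 1.8145]
Max displacement = 1.0200

Answer: 1.0200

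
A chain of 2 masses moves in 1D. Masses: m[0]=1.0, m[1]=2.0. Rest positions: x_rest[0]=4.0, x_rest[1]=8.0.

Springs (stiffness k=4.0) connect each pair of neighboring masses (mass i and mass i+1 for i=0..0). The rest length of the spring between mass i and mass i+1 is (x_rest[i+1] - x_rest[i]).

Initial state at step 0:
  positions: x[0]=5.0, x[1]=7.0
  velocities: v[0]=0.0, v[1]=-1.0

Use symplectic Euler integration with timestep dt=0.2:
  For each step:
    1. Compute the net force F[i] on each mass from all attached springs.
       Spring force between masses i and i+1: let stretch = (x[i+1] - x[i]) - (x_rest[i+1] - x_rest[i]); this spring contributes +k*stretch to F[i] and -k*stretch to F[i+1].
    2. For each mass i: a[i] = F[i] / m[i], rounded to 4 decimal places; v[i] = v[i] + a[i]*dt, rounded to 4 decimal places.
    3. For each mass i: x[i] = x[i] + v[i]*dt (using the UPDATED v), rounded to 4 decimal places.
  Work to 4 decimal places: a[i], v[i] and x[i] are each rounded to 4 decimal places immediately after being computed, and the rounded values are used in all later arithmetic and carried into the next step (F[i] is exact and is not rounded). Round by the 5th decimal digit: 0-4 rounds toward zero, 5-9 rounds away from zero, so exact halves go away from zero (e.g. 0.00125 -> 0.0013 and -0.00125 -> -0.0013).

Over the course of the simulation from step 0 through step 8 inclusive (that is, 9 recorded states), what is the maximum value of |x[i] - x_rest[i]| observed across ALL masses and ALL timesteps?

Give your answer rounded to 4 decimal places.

Answer: 2.5132

Derivation:
Step 0: x=[5.0000 7.0000] v=[0.0000 -1.0000]
Step 1: x=[4.6800 6.9600] v=[-1.6000 -0.2000]
Step 2: x=[4.0848 7.0576] v=[-2.9760 0.4880]
Step 3: x=[3.3252 7.2374] v=[-3.7978 0.8989]
Step 4: x=[2.5516 7.4242] v=[-3.8680 0.9340]
Step 5: x=[1.9176 7.5412] v=[-3.1699 0.5850]
Step 6: x=[1.5434 7.5283] v=[-1.8710 -0.0644]
Step 7: x=[1.4868 7.3566] v=[-0.2831 -0.8584]
Step 8: x=[1.7293 7.0353] v=[1.2127 -1.6063]
Max displacement = 2.5132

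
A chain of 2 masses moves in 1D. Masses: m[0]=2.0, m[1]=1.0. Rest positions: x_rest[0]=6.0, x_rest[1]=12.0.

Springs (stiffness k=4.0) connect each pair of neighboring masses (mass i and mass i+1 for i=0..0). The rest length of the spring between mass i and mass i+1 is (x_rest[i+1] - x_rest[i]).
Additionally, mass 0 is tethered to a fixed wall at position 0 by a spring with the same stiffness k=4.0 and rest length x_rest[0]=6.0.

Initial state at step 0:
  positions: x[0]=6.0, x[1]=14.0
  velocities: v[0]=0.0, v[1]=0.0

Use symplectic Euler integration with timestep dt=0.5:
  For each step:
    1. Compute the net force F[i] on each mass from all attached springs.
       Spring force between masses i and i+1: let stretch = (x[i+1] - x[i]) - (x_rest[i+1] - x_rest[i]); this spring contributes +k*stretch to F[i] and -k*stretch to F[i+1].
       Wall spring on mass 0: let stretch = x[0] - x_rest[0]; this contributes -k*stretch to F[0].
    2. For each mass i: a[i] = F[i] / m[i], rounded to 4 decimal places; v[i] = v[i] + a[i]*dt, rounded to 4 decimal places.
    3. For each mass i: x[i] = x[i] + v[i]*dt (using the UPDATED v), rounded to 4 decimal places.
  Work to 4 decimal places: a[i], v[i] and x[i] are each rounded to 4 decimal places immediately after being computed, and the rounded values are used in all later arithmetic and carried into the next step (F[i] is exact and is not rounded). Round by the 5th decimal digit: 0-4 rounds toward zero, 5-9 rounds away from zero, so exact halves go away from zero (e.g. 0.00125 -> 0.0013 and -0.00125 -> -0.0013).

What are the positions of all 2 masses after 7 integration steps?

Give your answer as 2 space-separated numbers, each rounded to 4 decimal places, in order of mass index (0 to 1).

Step 0: x=[6.0000 14.0000] v=[0.0000 0.0000]
Step 1: x=[7.0000 12.0000] v=[2.0000 -4.0000]
Step 2: x=[7.0000 11.0000] v=[0.0000 -2.0000]
Step 3: x=[5.5000 12.0000] v=[-3.0000 2.0000]
Step 4: x=[4.5000 12.5000] v=[-2.0000 1.0000]
Step 5: x=[5.2500 11.0000] v=[1.5000 -3.0000]
Step 6: x=[6.2500 9.7500] v=[2.0000 -2.5000]
Step 7: x=[5.8750 11.0000] v=[-0.7500 2.5000]

Answer: 5.8750 11.0000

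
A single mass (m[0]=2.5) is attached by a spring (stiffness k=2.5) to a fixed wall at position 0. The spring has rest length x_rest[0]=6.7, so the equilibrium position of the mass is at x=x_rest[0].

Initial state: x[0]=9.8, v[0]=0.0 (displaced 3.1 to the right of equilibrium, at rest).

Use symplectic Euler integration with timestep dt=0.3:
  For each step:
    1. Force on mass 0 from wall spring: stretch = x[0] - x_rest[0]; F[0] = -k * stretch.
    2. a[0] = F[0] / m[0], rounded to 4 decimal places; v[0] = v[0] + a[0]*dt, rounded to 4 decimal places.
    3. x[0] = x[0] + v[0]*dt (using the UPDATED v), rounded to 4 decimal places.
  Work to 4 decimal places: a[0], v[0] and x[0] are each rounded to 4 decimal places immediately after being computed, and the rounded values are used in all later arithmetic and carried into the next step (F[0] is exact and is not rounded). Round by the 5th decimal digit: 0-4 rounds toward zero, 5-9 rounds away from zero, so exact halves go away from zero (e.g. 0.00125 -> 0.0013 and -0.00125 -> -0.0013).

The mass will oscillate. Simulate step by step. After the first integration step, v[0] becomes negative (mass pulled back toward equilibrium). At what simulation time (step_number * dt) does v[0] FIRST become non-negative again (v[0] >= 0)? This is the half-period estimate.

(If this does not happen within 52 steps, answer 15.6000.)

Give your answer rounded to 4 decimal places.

Answer: 3.3000

Derivation:
Step 0: x=[9.8000] v=[0.0000]
Step 1: x=[9.5210] v=[-0.9300]
Step 2: x=[8.9881] v=[-1.7763]
Step 3: x=[8.2493] v=[-2.4627]
Step 4: x=[7.3711] v=[-2.9275]
Step 5: x=[6.4325] v=[-3.1288]
Step 6: x=[5.5179] v=[-3.0486]
Step 7: x=[4.7097] v=[-2.6940]
Step 8: x=[4.0806] v=[-2.0969]
Step 9: x=[3.6873] v=[-1.3111]
Step 10: x=[3.5651] v=[-0.4073]
Step 11: x=[3.7251] v=[0.5332]
First v>=0 after going negative at step 11, time=3.3000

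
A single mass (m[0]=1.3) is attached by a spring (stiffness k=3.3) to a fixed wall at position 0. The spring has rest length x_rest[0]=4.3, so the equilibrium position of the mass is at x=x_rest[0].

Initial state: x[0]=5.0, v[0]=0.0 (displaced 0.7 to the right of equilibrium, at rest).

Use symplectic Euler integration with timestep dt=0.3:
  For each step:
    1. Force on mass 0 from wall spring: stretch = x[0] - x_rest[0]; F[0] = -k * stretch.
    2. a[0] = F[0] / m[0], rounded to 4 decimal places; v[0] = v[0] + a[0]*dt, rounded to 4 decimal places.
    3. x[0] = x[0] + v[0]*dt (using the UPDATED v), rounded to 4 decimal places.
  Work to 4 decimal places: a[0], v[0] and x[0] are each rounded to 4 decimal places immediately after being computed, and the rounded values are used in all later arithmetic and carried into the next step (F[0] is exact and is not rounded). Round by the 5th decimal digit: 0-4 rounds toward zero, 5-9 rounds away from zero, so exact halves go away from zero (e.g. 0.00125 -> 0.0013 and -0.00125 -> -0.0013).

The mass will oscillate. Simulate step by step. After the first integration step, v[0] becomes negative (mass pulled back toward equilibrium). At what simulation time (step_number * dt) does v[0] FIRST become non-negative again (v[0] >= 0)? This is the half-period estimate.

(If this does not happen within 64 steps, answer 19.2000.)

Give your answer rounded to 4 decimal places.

Step 0: x=[5.0000] v=[0.0000]
Step 1: x=[4.8401] v=[-0.5331]
Step 2: x=[4.5568] v=[-0.9444]
Step 3: x=[4.2148] v=[-1.1400]
Step 4: x=[3.8923] v=[-1.0751]
Step 5: x=[3.6629] v=[-0.7646]
Step 6: x=[3.5791] v=[-0.2794]
Step 7: x=[3.6600] v=[0.2696]
First v>=0 after going negative at step 7, time=2.1000

Answer: 2.1000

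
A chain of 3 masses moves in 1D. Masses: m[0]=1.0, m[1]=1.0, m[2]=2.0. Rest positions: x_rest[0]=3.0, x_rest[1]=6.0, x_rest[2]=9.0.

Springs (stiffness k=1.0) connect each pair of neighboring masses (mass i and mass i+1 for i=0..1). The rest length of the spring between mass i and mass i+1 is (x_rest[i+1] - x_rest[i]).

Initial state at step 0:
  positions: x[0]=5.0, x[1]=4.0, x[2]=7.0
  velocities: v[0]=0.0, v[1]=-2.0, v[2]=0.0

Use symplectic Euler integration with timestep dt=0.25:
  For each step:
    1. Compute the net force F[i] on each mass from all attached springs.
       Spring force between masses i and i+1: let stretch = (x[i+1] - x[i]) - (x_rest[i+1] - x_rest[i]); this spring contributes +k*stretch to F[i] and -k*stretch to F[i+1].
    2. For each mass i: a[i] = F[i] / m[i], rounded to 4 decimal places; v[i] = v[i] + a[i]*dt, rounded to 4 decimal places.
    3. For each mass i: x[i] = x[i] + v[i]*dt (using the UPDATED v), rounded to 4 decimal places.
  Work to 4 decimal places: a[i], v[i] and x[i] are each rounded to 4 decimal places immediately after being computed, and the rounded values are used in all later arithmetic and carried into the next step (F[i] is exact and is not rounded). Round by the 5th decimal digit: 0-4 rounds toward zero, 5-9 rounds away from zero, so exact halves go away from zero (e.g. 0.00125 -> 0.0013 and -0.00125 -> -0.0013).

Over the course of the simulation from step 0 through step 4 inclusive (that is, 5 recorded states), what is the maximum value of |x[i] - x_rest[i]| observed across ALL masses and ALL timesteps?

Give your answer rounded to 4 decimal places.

Step 0: x=[5.0000 4.0000 7.0000] v=[0.0000 -2.0000 0.0000]
Step 1: x=[4.7500 3.7500 7.0000] v=[-1.0000 -1.0000 0.0000]
Step 2: x=[4.2500 3.7656 6.9922] v=[-2.0000 0.0625 -0.0313]
Step 3: x=[3.5322 4.0132 6.9773] v=[-2.8711 0.9903 -0.0596]
Step 4: x=[2.6570 4.4160 6.9635] v=[-3.5009 1.6111 -0.0551]
Max displacement = 2.2500

Answer: 2.2500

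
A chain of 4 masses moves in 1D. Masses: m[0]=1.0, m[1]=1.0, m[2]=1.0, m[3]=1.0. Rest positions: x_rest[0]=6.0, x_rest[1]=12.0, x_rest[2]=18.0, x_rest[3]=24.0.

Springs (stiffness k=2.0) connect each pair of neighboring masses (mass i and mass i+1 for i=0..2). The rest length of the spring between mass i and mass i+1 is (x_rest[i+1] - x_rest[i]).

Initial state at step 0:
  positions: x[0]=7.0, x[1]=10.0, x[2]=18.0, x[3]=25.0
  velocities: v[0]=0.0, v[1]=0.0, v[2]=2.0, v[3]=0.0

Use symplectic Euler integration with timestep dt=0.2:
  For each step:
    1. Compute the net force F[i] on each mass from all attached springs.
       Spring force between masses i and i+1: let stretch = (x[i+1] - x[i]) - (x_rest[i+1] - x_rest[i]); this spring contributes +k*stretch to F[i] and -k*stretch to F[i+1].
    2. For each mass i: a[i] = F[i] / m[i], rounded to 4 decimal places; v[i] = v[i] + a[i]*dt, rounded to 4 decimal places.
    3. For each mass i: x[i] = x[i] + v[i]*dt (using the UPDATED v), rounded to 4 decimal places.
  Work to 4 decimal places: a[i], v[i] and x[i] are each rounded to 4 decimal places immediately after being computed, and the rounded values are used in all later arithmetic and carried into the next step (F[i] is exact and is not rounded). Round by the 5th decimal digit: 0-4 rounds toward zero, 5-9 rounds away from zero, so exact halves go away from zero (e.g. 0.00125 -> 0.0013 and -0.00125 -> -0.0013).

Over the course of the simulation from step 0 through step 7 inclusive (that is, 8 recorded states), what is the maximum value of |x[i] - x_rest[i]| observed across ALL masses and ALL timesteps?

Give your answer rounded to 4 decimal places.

Step 0: x=[7.0000 10.0000 18.0000 25.0000] v=[0.0000 0.0000 2.0000 0.0000]
Step 1: x=[6.7600 10.4000 18.3200 24.9200] v=[-1.2000 2.0000 1.6000 -0.4000]
Step 2: x=[6.3312 11.1424 18.5344 24.7920] v=[-2.1440 3.7120 1.0720 -0.6400]
Step 3: x=[5.8073 12.0913 18.6580 24.6434] v=[-2.6195 4.7443 0.6182 -0.7430]
Step 4: x=[5.3061 13.0628 18.7351 24.4960] v=[-2.5059 4.8574 0.3857 -0.7372]
Step 5: x=[4.9455 13.8675 18.8193 24.3677] v=[-1.8032 4.0236 0.4211 -0.6416]
Step 6: x=[4.8186 14.3546 18.9512 24.2755] v=[-0.6344 2.4355 0.6597 -0.4610]
Step 7: x=[4.9746 14.4465 19.1414 24.2374] v=[0.7800 0.4597 0.9508 -0.1907]
Max displacement = 2.4465

Answer: 2.4465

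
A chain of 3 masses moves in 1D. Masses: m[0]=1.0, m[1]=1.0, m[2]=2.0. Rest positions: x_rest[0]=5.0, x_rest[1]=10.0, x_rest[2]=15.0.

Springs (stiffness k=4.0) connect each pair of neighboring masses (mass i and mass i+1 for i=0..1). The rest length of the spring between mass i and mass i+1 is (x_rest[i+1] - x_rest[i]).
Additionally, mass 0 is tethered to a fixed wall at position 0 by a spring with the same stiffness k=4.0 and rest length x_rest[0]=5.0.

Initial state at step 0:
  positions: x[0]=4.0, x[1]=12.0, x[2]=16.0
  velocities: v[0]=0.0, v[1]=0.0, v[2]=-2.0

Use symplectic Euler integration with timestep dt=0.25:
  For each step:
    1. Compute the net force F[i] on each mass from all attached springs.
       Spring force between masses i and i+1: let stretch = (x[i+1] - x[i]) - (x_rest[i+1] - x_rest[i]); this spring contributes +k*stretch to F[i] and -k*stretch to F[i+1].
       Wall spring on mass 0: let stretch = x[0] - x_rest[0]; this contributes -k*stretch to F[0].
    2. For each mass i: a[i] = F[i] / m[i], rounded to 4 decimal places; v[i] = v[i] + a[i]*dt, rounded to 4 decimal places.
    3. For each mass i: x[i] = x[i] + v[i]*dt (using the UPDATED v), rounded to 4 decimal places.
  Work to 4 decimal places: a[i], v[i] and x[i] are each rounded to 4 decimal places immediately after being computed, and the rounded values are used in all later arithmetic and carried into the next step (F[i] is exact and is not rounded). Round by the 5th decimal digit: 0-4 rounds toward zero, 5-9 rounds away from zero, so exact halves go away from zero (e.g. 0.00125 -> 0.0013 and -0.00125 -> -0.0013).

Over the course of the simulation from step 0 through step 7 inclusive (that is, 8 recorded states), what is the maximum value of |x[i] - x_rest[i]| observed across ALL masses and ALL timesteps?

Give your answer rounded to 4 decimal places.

Step 0: x=[4.0000 12.0000 16.0000] v=[0.0000 0.0000 -2.0000]
Step 1: x=[5.0000 11.0000 15.6250] v=[4.0000 -4.0000 -1.5000]
Step 2: x=[6.2500 9.6563 15.2969] v=[5.0000 -5.3750 -1.3125]
Step 3: x=[6.7891 8.8711 14.8887] v=[2.1563 -3.1407 -1.6328]
Step 4: x=[6.1514 9.0698 14.3533] v=[-2.5508 0.7949 -2.1416]
Step 5: x=[4.7055 9.8598 13.7825] v=[-5.7838 3.1600 -2.2834]
Step 6: x=[3.3718 10.3419 13.3463] v=[-5.3350 1.9284 -1.7448]
Step 7: x=[2.9376 9.8326 13.1596] v=[-1.7367 -2.0373 -0.7470]
Max displacement = 2.0624

Answer: 2.0624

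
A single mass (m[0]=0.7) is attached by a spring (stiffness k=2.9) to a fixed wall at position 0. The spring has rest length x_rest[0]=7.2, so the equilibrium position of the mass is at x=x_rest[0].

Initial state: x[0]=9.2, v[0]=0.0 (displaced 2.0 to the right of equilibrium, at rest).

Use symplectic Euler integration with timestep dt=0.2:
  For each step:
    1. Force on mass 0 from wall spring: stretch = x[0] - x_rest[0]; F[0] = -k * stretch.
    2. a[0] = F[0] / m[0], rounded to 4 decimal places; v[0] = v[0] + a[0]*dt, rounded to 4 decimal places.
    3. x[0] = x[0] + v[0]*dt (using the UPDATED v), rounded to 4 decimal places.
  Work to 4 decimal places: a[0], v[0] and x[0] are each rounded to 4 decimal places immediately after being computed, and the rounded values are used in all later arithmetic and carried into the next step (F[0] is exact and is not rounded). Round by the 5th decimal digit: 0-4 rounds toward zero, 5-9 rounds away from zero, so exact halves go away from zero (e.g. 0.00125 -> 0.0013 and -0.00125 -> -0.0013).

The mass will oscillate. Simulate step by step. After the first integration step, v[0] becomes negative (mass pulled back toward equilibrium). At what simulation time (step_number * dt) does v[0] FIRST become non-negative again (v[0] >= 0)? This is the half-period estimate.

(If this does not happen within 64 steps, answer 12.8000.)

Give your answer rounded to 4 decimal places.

Answer: 1.6000

Derivation:
Step 0: x=[9.2000] v=[0.0000]
Step 1: x=[8.8686] v=[-1.6571]
Step 2: x=[8.2607] v=[-3.0397]
Step 3: x=[7.4770] v=[-3.9186]
Step 4: x=[6.6474] v=[-4.1481]
Step 5: x=[5.9094] v=[-3.6902]
Step 6: x=[5.3852] v=[-2.6208]
Step 7: x=[5.1618] v=[-1.1171]
Step 8: x=[5.2761] v=[0.5717]
First v>=0 after going negative at step 8, time=1.6000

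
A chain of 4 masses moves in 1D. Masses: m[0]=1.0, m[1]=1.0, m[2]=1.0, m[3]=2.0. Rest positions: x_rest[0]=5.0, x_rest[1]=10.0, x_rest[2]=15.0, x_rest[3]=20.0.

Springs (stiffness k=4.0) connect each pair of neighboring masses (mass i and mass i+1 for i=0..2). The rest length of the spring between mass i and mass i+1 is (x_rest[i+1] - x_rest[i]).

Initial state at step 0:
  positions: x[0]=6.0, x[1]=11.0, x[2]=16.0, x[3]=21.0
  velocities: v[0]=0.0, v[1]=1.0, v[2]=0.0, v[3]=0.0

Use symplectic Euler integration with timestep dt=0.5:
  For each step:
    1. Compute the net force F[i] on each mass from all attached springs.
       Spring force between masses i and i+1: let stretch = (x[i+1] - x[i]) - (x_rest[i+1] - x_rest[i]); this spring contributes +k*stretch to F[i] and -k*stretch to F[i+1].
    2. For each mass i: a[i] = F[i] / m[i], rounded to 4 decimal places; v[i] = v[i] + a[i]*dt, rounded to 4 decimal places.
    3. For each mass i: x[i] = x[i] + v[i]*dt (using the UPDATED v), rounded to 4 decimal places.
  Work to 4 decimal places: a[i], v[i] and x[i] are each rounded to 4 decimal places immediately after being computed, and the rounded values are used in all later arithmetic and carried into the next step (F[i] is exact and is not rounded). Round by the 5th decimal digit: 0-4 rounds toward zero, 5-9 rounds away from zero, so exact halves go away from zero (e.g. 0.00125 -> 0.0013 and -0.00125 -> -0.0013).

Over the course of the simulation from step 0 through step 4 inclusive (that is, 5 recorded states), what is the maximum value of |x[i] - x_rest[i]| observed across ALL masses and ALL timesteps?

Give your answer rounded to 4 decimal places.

Answer: 1.5000

Derivation:
Step 0: x=[6.0000 11.0000 16.0000 21.0000] v=[0.0000 1.0000 0.0000 0.0000]
Step 1: x=[6.0000 11.5000 16.0000 21.0000] v=[0.0000 1.0000 0.0000 0.0000]
Step 2: x=[6.5000 11.0000 16.5000 21.0000] v=[1.0000 -1.0000 1.0000 0.0000]
Step 3: x=[6.5000 11.5000 16.0000 21.2500] v=[0.0000 1.0000 -1.0000 0.5000]
Step 4: x=[6.5000 11.5000 16.2500 21.3750] v=[0.0000 0.0000 0.5000 0.2500]
Max displacement = 1.5000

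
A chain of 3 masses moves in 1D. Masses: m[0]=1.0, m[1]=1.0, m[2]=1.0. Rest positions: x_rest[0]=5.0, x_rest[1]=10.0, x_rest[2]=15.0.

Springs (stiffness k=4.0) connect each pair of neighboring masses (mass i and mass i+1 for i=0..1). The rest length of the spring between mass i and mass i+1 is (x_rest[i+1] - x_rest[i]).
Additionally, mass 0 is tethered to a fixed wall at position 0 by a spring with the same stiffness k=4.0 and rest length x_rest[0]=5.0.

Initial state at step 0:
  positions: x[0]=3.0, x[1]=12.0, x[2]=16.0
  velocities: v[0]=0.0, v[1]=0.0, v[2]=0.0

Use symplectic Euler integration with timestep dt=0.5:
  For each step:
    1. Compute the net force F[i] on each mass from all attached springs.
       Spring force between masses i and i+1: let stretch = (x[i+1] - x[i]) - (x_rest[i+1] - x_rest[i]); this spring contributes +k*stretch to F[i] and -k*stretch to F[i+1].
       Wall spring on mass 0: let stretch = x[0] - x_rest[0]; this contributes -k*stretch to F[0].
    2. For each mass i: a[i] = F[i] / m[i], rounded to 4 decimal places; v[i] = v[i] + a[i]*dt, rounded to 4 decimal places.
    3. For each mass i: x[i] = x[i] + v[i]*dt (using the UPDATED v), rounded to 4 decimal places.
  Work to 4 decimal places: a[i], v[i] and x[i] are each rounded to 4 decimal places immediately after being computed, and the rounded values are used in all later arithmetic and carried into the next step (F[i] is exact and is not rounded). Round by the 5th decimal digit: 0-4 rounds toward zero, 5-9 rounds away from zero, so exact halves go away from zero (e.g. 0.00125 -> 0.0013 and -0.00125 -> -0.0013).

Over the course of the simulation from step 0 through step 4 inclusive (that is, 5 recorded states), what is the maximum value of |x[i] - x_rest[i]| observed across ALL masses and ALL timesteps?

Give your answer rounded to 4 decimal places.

Answer: 4.0000

Derivation:
Step 0: x=[3.0000 12.0000 16.0000] v=[0.0000 0.0000 0.0000]
Step 1: x=[9.0000 7.0000 17.0000] v=[12.0000 -10.0000 2.0000]
Step 2: x=[4.0000 14.0000 13.0000] v=[-10.0000 14.0000 -8.0000]
Step 3: x=[5.0000 10.0000 15.0000] v=[2.0000 -8.0000 4.0000]
Step 4: x=[6.0000 6.0000 17.0000] v=[2.0000 -8.0000 4.0000]
Max displacement = 4.0000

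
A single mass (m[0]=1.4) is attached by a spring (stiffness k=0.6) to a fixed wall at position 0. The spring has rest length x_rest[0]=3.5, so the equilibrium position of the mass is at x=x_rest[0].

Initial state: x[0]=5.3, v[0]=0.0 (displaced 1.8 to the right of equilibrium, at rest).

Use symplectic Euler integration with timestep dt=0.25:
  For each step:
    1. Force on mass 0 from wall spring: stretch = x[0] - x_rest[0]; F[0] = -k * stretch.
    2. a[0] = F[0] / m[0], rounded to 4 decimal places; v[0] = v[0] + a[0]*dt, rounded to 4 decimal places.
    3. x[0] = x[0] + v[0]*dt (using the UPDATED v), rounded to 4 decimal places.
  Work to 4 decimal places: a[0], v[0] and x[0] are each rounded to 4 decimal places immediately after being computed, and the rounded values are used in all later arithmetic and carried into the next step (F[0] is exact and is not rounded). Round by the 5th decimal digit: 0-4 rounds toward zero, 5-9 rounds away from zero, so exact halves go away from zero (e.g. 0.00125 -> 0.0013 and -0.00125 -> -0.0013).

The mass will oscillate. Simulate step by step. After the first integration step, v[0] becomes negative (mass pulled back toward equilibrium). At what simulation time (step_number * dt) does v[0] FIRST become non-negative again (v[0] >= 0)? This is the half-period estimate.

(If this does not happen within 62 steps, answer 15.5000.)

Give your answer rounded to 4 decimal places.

Answer: 5.0000

Derivation:
Step 0: x=[5.3000] v=[0.0000]
Step 1: x=[5.2518] v=[-0.1929]
Step 2: x=[5.1567] v=[-0.3806]
Step 3: x=[5.0172] v=[-0.5581]
Step 4: x=[4.8370] v=[-0.7207]
Step 5: x=[4.6210] v=[-0.8640]
Step 6: x=[4.3750] v=[-0.9841]
Step 7: x=[4.1055] v=[-1.0779]
Step 8: x=[3.8198] v=[-1.1428]
Step 9: x=[3.5255] v=[-1.1771]
Step 10: x=[3.2306] v=[-1.1798]
Step 11: x=[2.9429] v=[-1.1509]
Step 12: x=[2.6701] v=[-1.0912]
Step 13: x=[2.4195] v=[-1.0023]
Step 14: x=[2.1979] v=[-0.8865]
Step 15: x=[2.0112] v=[-0.7470]
Step 16: x=[1.8643] v=[-0.5875]
Step 17: x=[1.7612] v=[-0.4123]
Step 18: x=[1.7047] v=[-0.2260]
Step 19: x=[1.6963] v=[-0.0337]
Step 20: x=[1.7362] v=[0.1596]
First v>=0 after going negative at step 20, time=5.0000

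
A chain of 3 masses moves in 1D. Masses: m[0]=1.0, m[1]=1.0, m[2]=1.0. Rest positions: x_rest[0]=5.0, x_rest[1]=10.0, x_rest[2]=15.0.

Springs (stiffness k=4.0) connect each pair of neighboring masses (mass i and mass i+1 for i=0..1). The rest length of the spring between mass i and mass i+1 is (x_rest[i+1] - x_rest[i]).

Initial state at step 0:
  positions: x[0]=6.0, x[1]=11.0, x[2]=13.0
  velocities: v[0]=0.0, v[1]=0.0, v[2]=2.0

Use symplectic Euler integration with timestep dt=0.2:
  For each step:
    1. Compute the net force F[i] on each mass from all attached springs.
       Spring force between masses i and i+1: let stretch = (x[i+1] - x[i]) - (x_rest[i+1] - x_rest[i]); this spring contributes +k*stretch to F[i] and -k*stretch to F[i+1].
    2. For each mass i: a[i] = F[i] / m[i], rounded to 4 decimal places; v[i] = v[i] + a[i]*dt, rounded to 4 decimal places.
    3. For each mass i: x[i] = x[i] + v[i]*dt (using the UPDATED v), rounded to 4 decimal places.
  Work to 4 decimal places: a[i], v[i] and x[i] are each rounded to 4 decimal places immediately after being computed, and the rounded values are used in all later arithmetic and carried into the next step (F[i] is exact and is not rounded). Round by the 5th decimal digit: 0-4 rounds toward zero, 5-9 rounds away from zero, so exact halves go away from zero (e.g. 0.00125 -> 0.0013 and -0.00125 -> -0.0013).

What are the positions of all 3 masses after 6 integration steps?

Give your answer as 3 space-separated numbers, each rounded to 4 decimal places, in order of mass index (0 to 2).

Answer: 4.1048 10.8621 17.4330

Derivation:
Step 0: x=[6.0000 11.0000 13.0000] v=[0.0000 0.0000 2.0000]
Step 1: x=[6.0000 10.5200 13.8800] v=[0.0000 -2.4000 4.4000]
Step 2: x=[5.9232 9.8544 15.0224] v=[-0.3840 -3.3280 5.7120]
Step 3: x=[5.6754 9.3867 16.1379] v=[-1.2390 -2.3386 5.5776]
Step 4: x=[5.2214 9.4054 16.9732] v=[-2.2700 0.0933 4.1766]
Step 5: x=[4.6368 9.9655 17.3977] v=[-2.9228 2.8003 2.1224]
Step 6: x=[4.1048 10.8621 17.4330] v=[-2.6598 4.4831 0.1766]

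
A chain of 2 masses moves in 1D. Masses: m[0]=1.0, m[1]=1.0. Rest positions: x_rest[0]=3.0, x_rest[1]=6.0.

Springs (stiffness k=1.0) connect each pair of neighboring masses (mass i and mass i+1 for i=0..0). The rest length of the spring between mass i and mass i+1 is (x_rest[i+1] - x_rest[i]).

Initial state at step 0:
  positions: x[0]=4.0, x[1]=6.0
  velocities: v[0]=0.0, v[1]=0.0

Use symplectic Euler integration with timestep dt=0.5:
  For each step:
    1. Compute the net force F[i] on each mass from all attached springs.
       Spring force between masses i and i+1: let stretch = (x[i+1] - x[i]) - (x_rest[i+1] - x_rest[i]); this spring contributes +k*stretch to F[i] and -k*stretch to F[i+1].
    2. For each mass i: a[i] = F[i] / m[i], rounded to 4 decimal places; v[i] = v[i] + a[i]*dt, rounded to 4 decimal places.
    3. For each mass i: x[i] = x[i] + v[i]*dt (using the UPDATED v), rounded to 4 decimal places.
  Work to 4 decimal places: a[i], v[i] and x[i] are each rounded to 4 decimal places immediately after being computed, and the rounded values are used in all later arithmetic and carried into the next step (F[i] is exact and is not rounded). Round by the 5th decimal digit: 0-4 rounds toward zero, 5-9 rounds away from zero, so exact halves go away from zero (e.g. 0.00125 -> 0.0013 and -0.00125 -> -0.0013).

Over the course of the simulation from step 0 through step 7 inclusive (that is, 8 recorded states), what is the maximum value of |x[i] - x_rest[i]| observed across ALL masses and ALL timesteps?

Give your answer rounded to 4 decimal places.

Step 0: x=[4.0000 6.0000] v=[0.0000 0.0000]
Step 1: x=[3.7500 6.2500] v=[-0.5000 0.5000]
Step 2: x=[3.3750 6.6250] v=[-0.7500 0.7500]
Step 3: x=[3.0625 6.9375] v=[-0.6250 0.6250]
Step 4: x=[2.9688 7.0313] v=[-0.1875 0.1875]
Step 5: x=[3.1407 6.8594] v=[0.3438 -0.3438]
Step 6: x=[3.4923 6.5078] v=[0.7032 -0.7032]
Step 7: x=[3.8478 6.1523] v=[0.7110 -0.7110]
Max displacement = 1.0313

Answer: 1.0313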